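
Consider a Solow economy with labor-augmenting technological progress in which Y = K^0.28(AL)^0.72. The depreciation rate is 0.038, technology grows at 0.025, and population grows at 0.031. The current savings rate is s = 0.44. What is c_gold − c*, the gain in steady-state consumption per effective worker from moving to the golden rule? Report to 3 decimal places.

The effective depreciation rate is n + g + δ = 0.031 + 0.025 + 0.038 = 0.094.
Current steady state (s = 0.44): k* = (0.44/0.094)^(1/0.72) ≈ 8.5311, y* = 8.5311^0.28 ≈ 1.8226, c* = (1−0.44)·1.8226 ≈ 1.0206.
Maximizing c = f(k) − (n+g+δ)·k gives f'(k) = n+g+δ, i.e. 0.28·k^(0.28−1) = 0.094, so k_gold = (0.28/0.094)^(1/0.72) ≈ 4.5538.
y_gold = 4.5538^0.28 ≈ 1.5288, c_gold = y_gold − 0.094·k_gold ≈ 1.1007.
Gain: Δc = 1.1007 − 1.0206 ≈ 0.0801.

Δc ≈ 0.080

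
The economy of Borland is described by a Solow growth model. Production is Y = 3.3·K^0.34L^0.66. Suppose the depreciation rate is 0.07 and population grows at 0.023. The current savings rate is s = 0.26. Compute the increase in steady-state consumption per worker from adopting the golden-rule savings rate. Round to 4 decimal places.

Capital per worker breaks even when investment replaces (n + δ)·k; here n + δ = 0.093.
Current steady state (s = 0.26): k* = (0.26·3.3/0.093)^(1/0.66) ≈ 28.9820, y* = 3.3·28.9820^0.34 ≈ 10.3666, c* = (1−0.26)·10.3666 ≈ 7.6713.
At the golden rule the marginal product of capital equals n+δ: 0.34·3.3·k^(0.34−1) = 0.093. Solving, k_gold = (0.34·3.3/0.093)^(1/0.66) ≈ 43.5162.
y_gold = 3.3·43.5162^0.34 ≈ 11.9030, c_gold = y_gold − 0.093·k_gold ≈ 7.8560.
Gain: Δc = 7.8560 − 7.6713 ≈ 0.1847.

Δc ≈ 0.1847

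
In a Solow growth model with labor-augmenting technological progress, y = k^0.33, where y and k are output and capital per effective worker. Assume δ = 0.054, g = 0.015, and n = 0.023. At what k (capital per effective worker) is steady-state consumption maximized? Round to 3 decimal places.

Capital per effective worker breaks even when investment replaces (n + g + δ)·k; here n + g + δ = 0.092.
Golden rule sets MPK = n+g+δ: 0.33·k^(0.33−1) = 0.092, so k_gold = (0.33/0.092)^(1/0.67) ≈ 6.7290.

k_gold ≈ 6.729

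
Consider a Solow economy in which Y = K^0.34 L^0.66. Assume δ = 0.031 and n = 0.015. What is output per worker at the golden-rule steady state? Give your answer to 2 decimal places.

The effective depreciation rate is n + δ = 0.015 + 0.031 = 0.046.
Setting f'(k) = n+δ gives 0.34·k^(0.34−1) = 0.046, hence k_gold = (0.34/0.046)^(1/0.66) ≈ 20.7131.
Output: y_gold = k_gold^0.34 = 20.7131^0.34 ≈ 2.8024.

y_gold ≈ 2.80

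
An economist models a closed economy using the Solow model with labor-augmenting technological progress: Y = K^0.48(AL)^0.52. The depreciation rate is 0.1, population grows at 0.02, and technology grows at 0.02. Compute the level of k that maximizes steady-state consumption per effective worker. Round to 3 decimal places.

k_gold ≈ 10.692

Break-even investment rate: n + g + δ = 0.02 + 0.02 + 0.1 = 0.14.
Maximizing c = f(k) − (n+g+δ)·k gives f'(k) = n+g+δ, i.e. 0.48·k^(0.48−1) = 0.14, so k_gold = (0.48/0.14)^(1/0.52) ≈ 10.6921.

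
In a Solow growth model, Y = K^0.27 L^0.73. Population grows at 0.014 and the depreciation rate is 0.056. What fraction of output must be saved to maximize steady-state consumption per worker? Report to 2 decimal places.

Capital per worker breaks even when investment replaces (n + δ)·k; here n + δ = 0.07.
At the golden rule MPK = n+δ, and in any Cobb-Douglas steady state s = (n+δ)·k/y = MPK·k/y = capital's share 0.27.

s_gold = 0.27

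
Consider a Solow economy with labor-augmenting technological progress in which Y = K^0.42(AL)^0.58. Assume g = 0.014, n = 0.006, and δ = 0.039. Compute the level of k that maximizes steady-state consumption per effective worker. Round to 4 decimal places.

k_gold ≈ 29.4884

The effective depreciation rate is n + g + δ = 0.006 + 0.014 + 0.039 = 0.059.
At the golden rule the marginal product of capital equals n+g+δ: 0.42·k^(0.42−1) = 0.059. Solving, k_gold = (0.42/0.059)^(1/0.58) ≈ 29.4884.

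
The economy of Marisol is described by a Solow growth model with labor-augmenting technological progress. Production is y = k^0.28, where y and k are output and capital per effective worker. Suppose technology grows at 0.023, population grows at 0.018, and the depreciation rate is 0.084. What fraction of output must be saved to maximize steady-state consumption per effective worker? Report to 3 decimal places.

s_gold = 0.280

The effective depreciation rate is n + g + δ = 0.018 + 0.023 + 0.084 = 0.125.
At the golden rule MPK = n+g+δ, and in any Cobb-Douglas steady state s = (n+g+δ)·k/y = MPK·k/y = capital's share 0.28.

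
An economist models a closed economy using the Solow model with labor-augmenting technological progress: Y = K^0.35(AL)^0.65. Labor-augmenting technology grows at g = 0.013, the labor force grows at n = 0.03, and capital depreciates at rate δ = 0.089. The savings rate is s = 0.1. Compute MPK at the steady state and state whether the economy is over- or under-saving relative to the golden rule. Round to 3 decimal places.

n + g + δ = 0.03 + 0.013 + 0.089 = 0.132.
Steady-state k*: s·k^0.35 = 0.132·k gives k* = (0.1/0.132)^(1/0.65) ≈ 0.6524.
MPK = 0.35·0.6524^(-0.65) ≈ 0.4620.
MPK > n+g+δ = 0.132, so the economy is dynamically efficient (under-saving).

under-saving; MPK ≈ 0.462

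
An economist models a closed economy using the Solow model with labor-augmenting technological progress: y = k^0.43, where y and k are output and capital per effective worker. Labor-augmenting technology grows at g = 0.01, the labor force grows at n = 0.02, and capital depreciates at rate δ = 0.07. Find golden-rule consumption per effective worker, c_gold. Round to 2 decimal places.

c_gold ≈ 1.71

Capital per effective worker breaks even when investment replaces (n + g + δ)·k; here n + g + δ = 0.1.
Maximizing c = f(k) − (n+g+δ)·k gives f'(k) = n+g+δ, i.e. 0.43·k^(0.43−1) = 0.1, so k_gold = (0.43/0.1)^(1/0.57) ≈ 12.9225.
y_gold = 12.9225^0.43 ≈ 3.0052.
c_gold = y_gold − (n+g+δ)·k_gold = 3.0052 − 0.1·12.9225 ≈ 1.7130.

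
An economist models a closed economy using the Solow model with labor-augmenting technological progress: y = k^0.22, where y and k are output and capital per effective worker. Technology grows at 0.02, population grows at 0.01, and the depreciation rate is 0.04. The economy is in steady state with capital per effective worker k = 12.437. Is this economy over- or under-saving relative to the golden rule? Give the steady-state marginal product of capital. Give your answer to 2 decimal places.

The effective depreciation rate is n + g + δ = 0.01 + 0.02 + 0.04 = 0.07.
MPK = 0.22·k^(0.22−1) = 0.22·12.437^(-0.78) ≈ 0.0308.
MPK < 0.07, so the economy is dynamically inefficient (over-saving).

over-saving; MPK ≈ 0.03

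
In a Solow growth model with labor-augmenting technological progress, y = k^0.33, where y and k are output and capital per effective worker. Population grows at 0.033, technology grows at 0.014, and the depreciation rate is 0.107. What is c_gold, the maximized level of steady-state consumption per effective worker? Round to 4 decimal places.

The effective depreciation rate is n + g + δ = 0.033 + 0.014 + 0.107 = 0.154.
Maximizing c = f(k) − (n+g+δ)·k gives f'(k) = n+g+δ, i.e. 0.33·k^(0.33−1) = 0.154, so k_gold = (0.33/0.154)^(1/0.67) ≈ 3.1190.
y_gold = 3.1190^0.33 ≈ 1.4555.
c_gold = y_gold − (n+g+δ)·k_gold = 1.4555 − 0.154·3.1190 ≈ 0.9752.

c_gold ≈ 0.9752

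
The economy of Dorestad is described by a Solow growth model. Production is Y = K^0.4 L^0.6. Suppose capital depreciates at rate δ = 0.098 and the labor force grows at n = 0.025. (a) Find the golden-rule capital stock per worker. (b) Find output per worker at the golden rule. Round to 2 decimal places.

Break-even investment rate: n + δ = 0.025 + 0.098 = 0.123.
Setting f'(k) = n+δ gives 0.4·k^(0.4−1) = 0.123, hence k_gold = (0.4/0.123)^(1/0.6) ≈ 7.1382.
y_gold = 7.1382^0.4 ≈ 2.1950.

(a) k_gold ≈ 7.14; (b) y_gold ≈ 2.20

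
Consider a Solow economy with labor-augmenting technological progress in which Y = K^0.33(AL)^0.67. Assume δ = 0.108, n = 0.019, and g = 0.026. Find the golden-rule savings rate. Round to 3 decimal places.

s_gold = 0.330

Break-even investment rate: n + g + δ = 0.019 + 0.026 + 0.108 = 0.153.
At the golden rule MPK = n+g+δ, and in any Cobb-Douglas steady state s = (n+g+δ)·k/y = MPK·k/y = capital's share 0.33.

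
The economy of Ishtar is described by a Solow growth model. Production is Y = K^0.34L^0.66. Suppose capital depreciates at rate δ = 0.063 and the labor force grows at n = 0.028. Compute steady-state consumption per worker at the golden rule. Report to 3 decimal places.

c_gold ≈ 1.301

n + δ = 0.028 + 0.063 = 0.091.
Setting f'(k) = n+δ gives 0.34·k^(0.34−1) = 0.091, hence k_gold = (0.34/0.091)^(1/0.66) ≈ 7.3677.
y_gold = 7.3677^0.34 ≈ 1.9719.
c_gold = y_gold − (n+δ)·k_gold = 1.9719 − 0.091·7.3677 ≈ 1.3015.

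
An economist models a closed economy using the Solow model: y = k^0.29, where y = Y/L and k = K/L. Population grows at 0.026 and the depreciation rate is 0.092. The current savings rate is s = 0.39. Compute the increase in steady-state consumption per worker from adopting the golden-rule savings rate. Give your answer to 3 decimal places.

n + δ = 0.026 + 0.092 = 0.118.
Current steady state (s = 0.39): k* = (0.39/0.118)^(1/0.71) ≈ 5.3857, y* = 5.3857^0.29 ≈ 1.6295, c* = (1−0.39)·1.6295 ≈ 0.9940.
Golden rule sets MPK = n+δ: 0.29·k^(0.29−1) = 0.118, so k_gold = (0.29/0.118)^(1/0.71) ≈ 3.5483.
y_gold = 3.5483^0.29 ≈ 1.4438, c_gold = y_gold − 0.118·k_gold ≈ 1.0251.
Gain: Δc = 1.0251 − 0.9940 ≈ 0.0311.

Δc ≈ 0.031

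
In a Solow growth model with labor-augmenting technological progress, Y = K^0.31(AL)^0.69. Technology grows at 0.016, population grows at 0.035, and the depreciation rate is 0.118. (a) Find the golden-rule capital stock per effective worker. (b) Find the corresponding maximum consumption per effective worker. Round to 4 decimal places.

(a) k_gold ≈ 2.4091; (b) c_gold ≈ 0.9062

The effective depreciation rate is n + g + δ = 0.035 + 0.016 + 0.118 = 0.169.
At the golden rule the marginal product of capital equals n+g+δ: 0.31·k^(0.31−1) = 0.169. Solving, k_gold = (0.31/0.169)^(1/0.69) ≈ 2.4091.
y_gold = 2.4091^0.31 ≈ 1.3133; c_gold = y_gold − 0.169·k_gold ≈ 0.9062.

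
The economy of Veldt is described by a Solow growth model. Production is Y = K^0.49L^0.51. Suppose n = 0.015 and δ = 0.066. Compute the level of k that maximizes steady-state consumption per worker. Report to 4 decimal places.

Capital per worker breaks even when investment replaces (n + δ)·k; here n + δ = 0.081.
Setting f'(k) = n+δ gives 0.49·k^(0.49−1) = 0.081, hence k_gold = (0.49/0.081)^(1/0.51) ≈ 34.1010.

k_gold ≈ 34.1010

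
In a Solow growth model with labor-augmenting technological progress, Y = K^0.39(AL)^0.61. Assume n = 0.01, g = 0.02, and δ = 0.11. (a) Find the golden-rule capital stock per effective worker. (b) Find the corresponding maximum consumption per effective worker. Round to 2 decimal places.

(a) k_gold ≈ 5.36; (b) c_gold ≈ 1.17

Break-even investment rate: n + g + δ = 0.01 + 0.02 + 0.11 = 0.14.
Maximizing c = f(k) − (n+g+δ)·k gives f'(k) = n+g+δ, i.e. 0.39·k^(0.39−1) = 0.14, so k_gold = (0.39/0.14)^(1/0.61) ≈ 5.3630.
y_gold = 5.3630^0.39 ≈ 1.9252; c_gold = y_gold − 0.14·k_gold ≈ 1.1743.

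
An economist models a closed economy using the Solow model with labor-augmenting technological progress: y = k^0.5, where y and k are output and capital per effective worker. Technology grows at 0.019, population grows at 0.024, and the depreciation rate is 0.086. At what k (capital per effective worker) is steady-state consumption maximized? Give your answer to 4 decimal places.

The effective depreciation rate is n + g + δ = 0.024 + 0.019 + 0.086 = 0.129.
At the golden rule the marginal product of capital equals n+g+δ: 0.5·k^(0.5−1) = 0.129. Solving, k_gold = (0.5/0.129)^(1/0.5) ≈ 15.0231.

k_gold ≈ 15.0231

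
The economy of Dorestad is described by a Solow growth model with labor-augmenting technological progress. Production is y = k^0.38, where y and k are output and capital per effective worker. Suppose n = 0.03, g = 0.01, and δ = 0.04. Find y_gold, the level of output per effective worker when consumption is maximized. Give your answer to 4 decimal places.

y_gold ≈ 2.5986

Capital per effective worker breaks even when investment replaces (n + g + δ)·k; here n + g + δ = 0.08.
At the golden rule the marginal product of capital equals n+g+δ: 0.38·k^(0.38−1) = 0.08. Solving, k_gold = (0.38/0.08)^(1/0.62) ≈ 12.3436.
Output: y_gold = k_gold^0.38 = 12.3436^0.38 ≈ 2.5986.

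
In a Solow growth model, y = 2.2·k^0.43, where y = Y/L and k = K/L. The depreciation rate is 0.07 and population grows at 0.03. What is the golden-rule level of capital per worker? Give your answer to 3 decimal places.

k_gold ≈ 51.534

n + δ = 0.03 + 0.07 = 0.1.
Maximizing c = f(k) − (n+δ)·k gives f'(k) = n+δ, i.e. 0.43·2.2·k^(0.43−1) = 0.1, so k_gold = (0.43·2.2/0.1)^(1/0.57) ≈ 51.5335.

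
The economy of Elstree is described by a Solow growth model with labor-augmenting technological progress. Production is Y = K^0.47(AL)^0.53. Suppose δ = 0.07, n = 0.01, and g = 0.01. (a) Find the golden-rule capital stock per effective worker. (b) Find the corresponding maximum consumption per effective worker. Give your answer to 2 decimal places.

The effective depreciation rate is n + g + δ = 0.01 + 0.01 + 0.07 = 0.09.
Setting f'(k) = n+g+δ gives 0.47·k^(0.47−1) = 0.09, hence k_gold = (0.47/0.09)^(1/0.53) ≈ 22.6175.
y_gold = 22.6175^0.47 ≈ 4.3310; c_gold = y_gold − 0.09·k_gold ≈ 2.2954.

(a) k_gold ≈ 22.62; (b) c_gold ≈ 2.30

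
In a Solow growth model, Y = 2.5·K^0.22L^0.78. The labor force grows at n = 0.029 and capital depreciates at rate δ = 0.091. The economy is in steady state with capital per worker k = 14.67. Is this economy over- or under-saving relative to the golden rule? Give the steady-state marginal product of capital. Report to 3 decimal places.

over-saving; MPK ≈ 0.068

n + δ = 0.029 + 0.091 = 0.12.
MPK = 0.22·2.5·k^(0.22−1) = 0.22·2.5·14.67^(-0.78) ≈ 0.0677.
MPK < 0.12, so the economy is dynamically inefficient (over-saving).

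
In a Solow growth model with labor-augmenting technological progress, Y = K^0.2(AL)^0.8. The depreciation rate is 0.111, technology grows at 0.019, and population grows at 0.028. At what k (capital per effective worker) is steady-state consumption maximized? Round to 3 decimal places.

Break-even investment rate: n + g + δ = 0.028 + 0.019 + 0.111 = 0.158.
Maximizing c = f(k) − (n+g+δ)·k gives f'(k) = n+g+δ, i.e. 0.2·k^(0.2−1) = 0.158, so k_gold = (0.2/0.158)^(1/0.8) ≈ 1.3427.

k_gold ≈ 1.343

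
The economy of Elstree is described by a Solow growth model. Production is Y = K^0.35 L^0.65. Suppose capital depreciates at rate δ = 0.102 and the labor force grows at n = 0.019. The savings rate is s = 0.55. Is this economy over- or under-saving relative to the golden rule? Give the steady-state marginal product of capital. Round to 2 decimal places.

n + δ = 0.019 + 0.102 = 0.121.
Steady-state k*: s·k^0.35 = 0.121·k gives k* = (0.55/0.121)^(1/0.65) ≈ 10.2721.
MPK = 0.35·10.2721^(-0.65) ≈ 0.0770.
MPK < n+δ = 0.121, so the economy is dynamically inefficient (over-saving).

over-saving; MPK ≈ 0.08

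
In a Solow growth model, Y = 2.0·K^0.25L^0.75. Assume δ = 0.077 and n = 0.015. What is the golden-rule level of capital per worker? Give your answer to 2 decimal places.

k_gold ≈ 9.56

Break-even investment rate: n + δ = 0.015 + 0.077 = 0.092.
Golden rule sets MPK = n+δ: 0.25·2.0·k^(0.25−1) = 0.092, so k_gold = (0.25·2.0/0.092)^(1/0.75) ≈ 9.5553.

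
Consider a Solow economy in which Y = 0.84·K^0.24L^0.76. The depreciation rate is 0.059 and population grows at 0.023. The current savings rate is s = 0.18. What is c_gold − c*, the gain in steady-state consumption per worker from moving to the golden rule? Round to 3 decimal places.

The effective depreciation rate is n + δ = 0.023 + 0.059 = 0.082.
Current steady state (s = 0.18): k* = (0.18·0.84/0.082)^(1/0.76) ≈ 2.2369, y* = 0.84·2.2369^0.24 ≈ 1.0191, c* = (1−0.18)·1.0191 ≈ 0.8356.
Maximizing c = f(k) − (n+δ)·k gives f'(k) = n+δ, i.e. 0.24·0.84·k^(0.24−1) = 0.082, so k_gold = (0.24·0.84/0.082)^(1/0.76) ≈ 3.2662.
y_gold = 0.84·3.2662^0.24 ≈ 1.1160, c_gold = y_gold − 0.082·k_gold ≈ 0.8481.
Gain: Δc = 0.8481 − 0.8356 ≈ 0.0125.

Δc ≈ 0.013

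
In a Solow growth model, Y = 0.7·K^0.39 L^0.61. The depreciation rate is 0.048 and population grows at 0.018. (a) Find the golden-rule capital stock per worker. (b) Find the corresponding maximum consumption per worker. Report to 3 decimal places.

(a) k_gold ≈ 10.253; (b) c_gold ≈ 1.058

Break-even investment rate: n + δ = 0.018 + 0.048 = 0.066.
Golden rule sets MPK = n+δ: 0.39·0.7·k^(0.39−1) = 0.066, so k_gold = (0.39·0.7/0.066)^(1/0.61) ≈ 10.2530.
y_gold = 0.7·10.2530^0.39 ≈ 1.7351; c_gold = y_gold − 0.066·k_gold ≈ 1.0584.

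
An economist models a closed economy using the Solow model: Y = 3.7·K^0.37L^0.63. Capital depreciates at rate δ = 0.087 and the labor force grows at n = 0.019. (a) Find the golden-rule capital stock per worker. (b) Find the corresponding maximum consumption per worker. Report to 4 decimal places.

(a) k_gold ≈ 58.0292; (b) c_gold ≈ 10.4735

Break-even investment rate: n + δ = 0.019 + 0.087 = 0.106.
At the golden rule the marginal product of capital equals n+δ: 0.37·3.7·k^(0.37−1) = 0.106. Solving, k_gold = (0.37·3.7/0.106)^(1/0.63) ≈ 58.0292.
y_gold = 3.7·58.0292^0.37 ≈ 16.6246; c_gold = y_gold − 0.106·k_gold ≈ 10.4735.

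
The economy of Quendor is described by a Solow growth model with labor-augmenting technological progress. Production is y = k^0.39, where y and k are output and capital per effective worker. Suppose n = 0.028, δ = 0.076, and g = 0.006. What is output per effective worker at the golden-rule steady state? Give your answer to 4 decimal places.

y_gold ≈ 2.2461

The effective depreciation rate is n + g + δ = 0.028 + 0.006 + 0.076 = 0.11.
Golden rule sets MPK = n+g+δ: 0.39·k^(0.39−1) = 0.11, so k_gold = (0.39/0.11)^(1/0.61) ≈ 7.9635.
Output: y_gold = k_gold^0.39 = 7.9635^0.39 ≈ 2.2461.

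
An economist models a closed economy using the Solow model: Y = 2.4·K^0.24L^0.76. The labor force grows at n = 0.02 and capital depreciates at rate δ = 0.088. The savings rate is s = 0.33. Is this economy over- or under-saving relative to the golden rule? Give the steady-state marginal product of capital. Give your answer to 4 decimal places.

over-saving; MPK ≈ 0.0785

n + δ = 0.02 + 0.088 = 0.108.
Steady-state k*: s·A·k^0.24 = 0.108·k gives k* = (0.33·2.4/0.108)^(1/0.76) ≈ 13.7580.
MPK = 0.24·2.4·13.7580^(-0.76) ≈ 0.0785.
MPK < n+δ = 0.108, so the economy is dynamically inefficient (over-saving).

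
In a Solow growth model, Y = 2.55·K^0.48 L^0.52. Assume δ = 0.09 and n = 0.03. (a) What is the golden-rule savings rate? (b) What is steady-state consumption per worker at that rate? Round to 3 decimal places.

(a) s_gold = 0.480; (b) c_gold ≈ 11.313

Capital per worker breaks even when investment replaces (n + δ)·k; here n + δ = 0.12.
For Cobb-Douglas, s_gold equals capital's share: s_gold = 0.48.
At the golden rule the marginal product of capital equals n+δ: 0.48·2.55·k^(0.48−1) = 0.12. Solving, k_gold = (0.48·2.55/0.12)^(1/0.52) ≈ 87.0193.
y_gold = 2.55·87.0193^0.48 ≈ 21.7548; c_gold = (1−0.48)·y_gold ≈ 11.3125.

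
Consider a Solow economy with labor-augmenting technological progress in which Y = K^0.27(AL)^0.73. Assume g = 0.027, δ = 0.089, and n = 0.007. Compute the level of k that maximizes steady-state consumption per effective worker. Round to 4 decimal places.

Capital per effective worker breaks even when investment replaces (n + g + δ)·k; here n + g + δ = 0.123.
At the golden rule the marginal product of capital equals n+g+δ: 0.27·k^(0.27−1) = 0.123. Solving, k_gold = (0.27/0.123)^(1/0.73) ≈ 2.9360.

k_gold ≈ 2.9360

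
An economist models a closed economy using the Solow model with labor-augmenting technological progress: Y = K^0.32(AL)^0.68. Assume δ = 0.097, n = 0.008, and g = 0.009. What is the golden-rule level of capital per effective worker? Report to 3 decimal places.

Capital per effective worker breaks even when investment replaces (n + g + δ)·k; here n + g + δ = 0.114.
Maximizing c = f(k) − (n+g+δ)·k gives f'(k) = n+g+δ, i.e. 0.32·k^(0.32−1) = 0.114, so k_gold = (0.32/0.114)^(1/0.68) ≈ 4.5623.

k_gold ≈ 4.562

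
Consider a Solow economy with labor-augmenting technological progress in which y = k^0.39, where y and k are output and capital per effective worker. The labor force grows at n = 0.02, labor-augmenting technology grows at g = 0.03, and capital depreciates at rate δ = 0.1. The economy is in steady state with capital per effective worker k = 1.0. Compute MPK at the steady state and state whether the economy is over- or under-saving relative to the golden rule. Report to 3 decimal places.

under-saving; MPK ≈ 0.390

The effective depreciation rate is n + g + δ = 0.02 + 0.03 + 0.1 = 0.15.
MPK = 0.39·k^(0.39−1) = 0.39·1.0^(-0.61) ≈ 0.3900.
MPK > 0.15, so the economy is dynamically efficient (under-saving).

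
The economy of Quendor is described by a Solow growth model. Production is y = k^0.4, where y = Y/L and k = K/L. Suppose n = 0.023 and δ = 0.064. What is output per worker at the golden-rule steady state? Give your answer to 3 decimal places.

n + δ = 0.023 + 0.064 = 0.087.
Golden rule sets MPK = n+δ: 0.4·k^(0.4−1) = 0.087, so k_gold = (0.4/0.087)^(1/0.6) ≈ 12.7126.
Output: y_gold = k_gold^0.4 = 12.7126^0.4 ≈ 2.7650.

y_gold ≈ 2.765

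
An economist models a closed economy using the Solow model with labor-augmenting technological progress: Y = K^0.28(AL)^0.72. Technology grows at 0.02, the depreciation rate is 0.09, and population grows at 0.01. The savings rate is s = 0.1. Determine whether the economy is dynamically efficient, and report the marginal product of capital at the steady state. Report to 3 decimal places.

dynamically efficient; MPK ≈ 0.336

Break-even investment rate: n + g + δ = 0.01 + 0.02 + 0.09 = 0.12.
Steady-state k*: s·k^0.28 = 0.12·k gives k* = (0.1/0.12)^(1/0.72) ≈ 0.7763.
MPK = 0.28·0.7763^(-0.72) ≈ 0.3360.
MPK > n+g+δ = 0.12, so the economy is dynamically efficient (under-saving).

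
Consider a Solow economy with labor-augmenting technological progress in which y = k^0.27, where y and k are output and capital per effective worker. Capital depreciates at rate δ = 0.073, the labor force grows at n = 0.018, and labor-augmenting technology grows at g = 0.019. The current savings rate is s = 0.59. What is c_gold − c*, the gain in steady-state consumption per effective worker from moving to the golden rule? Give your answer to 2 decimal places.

Capital per effective worker breaks even when investment replaces (n + g + δ)·k; here n + g + δ = 0.11.
Current steady state (s = 0.59): k* = (0.59/0.11)^(1/0.73) ≈ 9.9830, y* = 9.9830^0.27 ≈ 1.8612, c* = (1−0.59)·1.8612 ≈ 0.7631.
At the golden rule the marginal product of capital equals n+g+δ: 0.27·k^(0.27−1) = 0.11. Solving, k_gold = (0.27/0.11)^(1/0.73) ≈ 3.4214.
y_gold = 3.4214^0.27 ≈ 1.3939, c_gold = y_gold − 0.11·k_gold ≈ 1.0176.
Gain: Δc = 1.0176 − 0.7631 ≈ 0.2545.

Δc ≈ 0.25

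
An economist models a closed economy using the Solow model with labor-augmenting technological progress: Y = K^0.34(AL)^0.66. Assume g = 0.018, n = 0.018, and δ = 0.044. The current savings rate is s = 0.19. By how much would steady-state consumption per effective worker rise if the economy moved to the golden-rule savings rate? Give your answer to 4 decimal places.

Δc ≈ 0.1260

The effective depreciation rate is n + g + δ = 0.018 + 0.018 + 0.044 = 0.08.
Current steady state (s = 0.19): k* = (0.19/0.08)^(1/0.66) ≈ 3.7084, y* = 3.7084^0.34 ≈ 1.5614, c* = (1−0.19)·1.5614 ≈ 1.2648.
Golden rule sets MPK = n+g+δ: 0.34·k^(0.34−1) = 0.08, so k_gold = (0.34/0.08)^(1/0.66) ≈ 8.9558.
y_gold = 8.9558^0.34 ≈ 2.1072, c_gold = y_gold − 0.08·k_gold ≈ 1.3908.
Gain: Δc = 1.3908 − 1.2648 ≈ 0.1260.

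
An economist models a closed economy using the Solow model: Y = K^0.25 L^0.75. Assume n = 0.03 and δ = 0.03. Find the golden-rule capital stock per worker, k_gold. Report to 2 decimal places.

k_gold ≈ 6.70

n + δ = 0.03 + 0.03 = 0.06.
At the golden rule the marginal product of capital equals n+δ: 0.25·k^(0.25−1) = 0.06. Solving, k_gold = (0.25/0.06)^(1/0.75) ≈ 6.7048.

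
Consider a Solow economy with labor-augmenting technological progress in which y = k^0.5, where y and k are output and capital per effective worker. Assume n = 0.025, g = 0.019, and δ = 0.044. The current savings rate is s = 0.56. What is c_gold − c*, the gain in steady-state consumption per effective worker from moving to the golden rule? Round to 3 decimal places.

n + g + δ = 0.025 + 0.019 + 0.044 = 0.088.
Current steady state (s = 0.56): k* = (0.56/0.088)^(1/0.5) ≈ 40.4959, y* = 40.4959^0.5 ≈ 6.3636, c* = (1−0.56)·6.3636 ≈ 2.8000.
Setting f'(k) = n+g+δ gives 0.5·k^(0.5−1) = 0.088, hence k_gold = (0.5/0.088)^(1/0.5) ≈ 32.2831.
y_gold = 32.2831^0.5 ≈ 5.6818, c_gold = y_gold − 0.088·k_gold ≈ 2.8409.
Gain: Δc = 2.8409 − 2.8000 ≈ 0.0409.

Δc ≈ 0.041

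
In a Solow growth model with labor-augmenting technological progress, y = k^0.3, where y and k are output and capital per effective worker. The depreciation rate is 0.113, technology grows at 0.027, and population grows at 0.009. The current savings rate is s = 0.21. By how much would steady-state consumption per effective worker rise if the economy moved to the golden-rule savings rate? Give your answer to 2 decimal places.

The effective depreciation rate is n + g + δ = 0.009 + 0.027 + 0.113 = 0.149.
Current steady state (s = 0.21): k* = (0.21/0.149)^(1/0.7) ≈ 1.6327, y* = 1.6327^0.3 ≈ 1.1584, c* = (1−0.21)·1.1584 ≈ 0.9152.
Maximizing c = f(k) − (n+g+δ)·k gives f'(k) = n+g+δ, i.e. 0.3·k^(0.3−1) = 0.149, so k_gold = (0.3/0.149)^(1/0.7) ≈ 2.7176.
y_gold = 2.7176^0.3 ≈ 1.3498, c_gold = y_gold − 0.149·k_gold ≈ 0.9448.
Gain: Δc = 0.9448 − 0.9152 ≈ 0.0297.

Δc ≈ 0.03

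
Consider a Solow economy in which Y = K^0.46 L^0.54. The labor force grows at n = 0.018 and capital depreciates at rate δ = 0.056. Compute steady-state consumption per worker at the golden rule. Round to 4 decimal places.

c_gold ≈ 2.5607

Capital per worker breaks even when investment replaces (n + δ)·k; here n + δ = 0.074.
Maximizing c = f(k) − (n+δ)·k gives f'(k) = n+δ, i.e. 0.46·k^(0.46−1) = 0.074, so k_gold = (0.46/0.074)^(1/0.54) ≈ 29.4776.
y_gold = 29.4776^0.46 ≈ 4.7421.
c_gold = y_gold − (n+δ)·k_gold = 4.7421 − 0.074·29.4776 ≈ 2.5607.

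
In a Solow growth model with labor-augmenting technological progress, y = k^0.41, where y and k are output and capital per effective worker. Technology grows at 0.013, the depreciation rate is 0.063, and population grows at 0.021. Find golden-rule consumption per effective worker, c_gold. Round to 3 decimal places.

n + g + δ = 0.021 + 0.013 + 0.063 = 0.097.
Setting f'(k) = n+g+δ gives 0.41·k^(0.41−1) = 0.097, hence k_gold = (0.41/0.097)^(1/0.59) ≈ 11.5090.
y_gold = 11.5090^0.41 ≈ 2.7229.
c_gold = y_gold − (n+g+δ)·k_gold = 2.7229 − 0.097·11.5090 ≈ 1.6065.

c_gold ≈ 1.606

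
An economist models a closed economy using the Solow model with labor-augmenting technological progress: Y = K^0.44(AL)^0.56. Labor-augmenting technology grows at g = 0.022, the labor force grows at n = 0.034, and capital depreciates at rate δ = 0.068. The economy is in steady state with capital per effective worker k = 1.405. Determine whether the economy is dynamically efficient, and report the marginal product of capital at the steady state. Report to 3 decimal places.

Break-even investment rate: n + g + δ = 0.034 + 0.022 + 0.068 = 0.124.
MPK = 0.44·k^(0.44−1) = 0.44·1.405^(-0.56) ≈ 0.3637.
MPK > 0.124, so the economy is dynamically efficient (under-saving).

dynamically efficient; MPK ≈ 0.364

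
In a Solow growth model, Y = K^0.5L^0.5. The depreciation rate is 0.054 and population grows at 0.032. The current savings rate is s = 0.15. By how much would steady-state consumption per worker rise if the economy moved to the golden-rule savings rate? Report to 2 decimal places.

The effective depreciation rate is n + δ = 0.032 + 0.054 = 0.086.
Current steady state (s = 0.15): k* = (0.15/0.086)^(1/0.5) ≈ 3.0422, y* = 3.0422^0.5 ≈ 1.7442, c* = (1−0.15)·1.7442 ≈ 1.4826.
Setting f'(k) = n+δ gives 0.5·k^(0.5−1) = 0.086, hence k_gold = (0.5/0.086)^(1/0.5) ≈ 33.8021.
y_gold = 33.8021^0.5 ≈ 5.8140, c_gold = y_gold − 0.086·k_gold ≈ 2.9070.
Gain: Δc = 2.9070 − 1.4826 ≈ 1.4244.

Δc ≈ 1.42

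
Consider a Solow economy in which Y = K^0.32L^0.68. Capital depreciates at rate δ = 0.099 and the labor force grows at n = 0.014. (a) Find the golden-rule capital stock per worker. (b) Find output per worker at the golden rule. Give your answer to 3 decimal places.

(a) k_gold ≈ 4.622; (b) y_gold ≈ 1.632

Capital per worker breaks even when investment replaces (n + δ)·k; here n + δ = 0.113.
Maximizing c = f(k) − (n+δ)·k gives f'(k) = n+δ, i.e. 0.32·k^(0.32−1) = 0.113, so k_gold = (0.32/0.113)^(1/0.68) ≈ 4.6218.
y_gold = 4.6218^0.32 ≈ 1.6321.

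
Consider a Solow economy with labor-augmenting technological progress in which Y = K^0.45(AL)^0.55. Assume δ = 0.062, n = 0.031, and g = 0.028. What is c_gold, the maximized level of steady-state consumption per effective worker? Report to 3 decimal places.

c_gold ≈ 1.611

The effective depreciation rate is n + g + δ = 0.031 + 0.028 + 0.062 = 0.121.
At the golden rule the marginal product of capital equals n+g+δ: 0.45·k^(0.45−1) = 0.121. Solving, k_gold = (0.45/0.121)^(1/0.55) ≈ 10.8928.
y_gold = 10.8928^0.45 ≈ 2.9290.
c_gold = y_gold − (n+g+δ)·k_gold = 2.9290 − 0.121·10.8928 ≈ 1.6109.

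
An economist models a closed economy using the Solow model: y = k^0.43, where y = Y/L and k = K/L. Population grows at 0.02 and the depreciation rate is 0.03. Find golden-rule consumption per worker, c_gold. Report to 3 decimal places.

c_gold ≈ 2.890

Break-even investment rate: n + δ = 0.02 + 0.03 = 0.05.
Setting f'(k) = n+δ gives 0.43·k^(0.43−1) = 0.05, hence k_gold = (0.43/0.05)^(1/0.57) ≈ 43.5984.
y_gold = 43.5984^0.43 ≈ 5.0696.
c_gold = y_gold − (n+δ)·k_gold = 5.0696 − 0.05·43.5984 ≈ 2.8897.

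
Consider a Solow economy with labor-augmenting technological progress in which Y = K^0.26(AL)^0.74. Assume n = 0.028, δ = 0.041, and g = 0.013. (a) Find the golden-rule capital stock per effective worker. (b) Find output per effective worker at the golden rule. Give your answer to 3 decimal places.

(a) k_gold ≈ 4.756; (b) y_gold ≈ 1.500

n + g + δ = 0.028 + 0.013 + 0.041 = 0.082.
Maximizing c = f(k) − (n+g+δ)·k gives f'(k) = n+g+δ, i.e. 0.26·k^(0.26−1) = 0.082, so k_gold = (0.26/0.082)^(1/0.74) ≈ 4.7560.
y_gold = 4.7560^0.26 ≈ 1.5000.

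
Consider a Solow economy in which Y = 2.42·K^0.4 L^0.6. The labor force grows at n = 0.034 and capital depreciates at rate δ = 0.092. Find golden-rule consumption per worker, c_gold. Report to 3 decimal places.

Capital per worker breaks even when investment replaces (n + δ)·k; here n + δ = 0.126.
Maximizing c = f(k) − (n+δ)·k gives f'(k) = n+δ, i.e. 0.4·2.42·k^(0.4−1) = 0.126, so k_gold = (0.4·2.42/0.126)^(1/0.6) ≈ 29.9117.
y_gold = 2.42·29.9117^0.4 ≈ 9.4222.
c_gold = y_gold − (n+δ)·k_gold = 9.4222 − 0.126·29.9117 ≈ 5.6533.

c_gold ≈ 5.653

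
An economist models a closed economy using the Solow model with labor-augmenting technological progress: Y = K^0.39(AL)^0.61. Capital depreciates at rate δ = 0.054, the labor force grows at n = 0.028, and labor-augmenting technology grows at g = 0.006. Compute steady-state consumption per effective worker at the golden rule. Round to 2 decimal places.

c_gold ≈ 1.58

Capital per effective worker breaks even when investment replaces (n + g + δ)·k; here n + g + δ = 0.088.
At the golden rule the marginal product of capital equals n+g+δ: 0.39·k^(0.39−1) = 0.088. Solving, k_gold = (0.39/0.088)^(1/0.61) ≈ 11.4808.
y_gold = 11.4808^0.39 ≈ 2.5905.
c_gold = y_gold − (n+g+δ)·k_gold = 2.5905 − 0.088·11.4808 ≈ 1.5802.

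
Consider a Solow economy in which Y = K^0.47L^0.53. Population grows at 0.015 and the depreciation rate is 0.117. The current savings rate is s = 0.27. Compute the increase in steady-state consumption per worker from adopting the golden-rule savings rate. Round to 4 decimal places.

Capital per worker breaks even when investment replaces (n + δ)·k; here n + δ = 0.132.
Current steady state (s = 0.27): k* = (0.27/0.132)^(1/0.53) ≈ 3.8583, y* = 3.8583^0.47 ≈ 1.8863, c* = (1−0.27)·1.8863 ≈ 1.3770.
Maximizing c = f(k) − (n+δ)·k gives f'(k) = n+δ, i.e. 0.47·k^(0.47−1) = 0.132, so k_gold = (0.47/0.132)^(1/0.53) ≈ 10.9802.
y_gold = 10.9802^0.47 ≈ 3.0838, c_gold = y_gold − 0.132·k_gold ≈ 1.6344.
Gain: Δc = 1.6344 − 1.3770 ≈ 0.2574.

Δc ≈ 0.2574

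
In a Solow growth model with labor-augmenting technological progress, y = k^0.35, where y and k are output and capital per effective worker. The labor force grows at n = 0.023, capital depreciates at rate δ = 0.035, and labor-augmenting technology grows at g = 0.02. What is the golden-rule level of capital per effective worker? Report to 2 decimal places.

n + g + δ = 0.023 + 0.02 + 0.035 = 0.078.
Golden rule sets MPK = n+g+δ: 0.35·k^(0.35−1) = 0.078, so k_gold = (0.35/0.078)^(1/0.65) ≈ 10.0702.

k_gold ≈ 10.07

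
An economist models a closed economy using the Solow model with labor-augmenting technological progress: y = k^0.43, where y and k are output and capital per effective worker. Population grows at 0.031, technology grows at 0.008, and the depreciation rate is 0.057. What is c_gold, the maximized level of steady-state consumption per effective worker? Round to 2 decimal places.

c_gold ≈ 1.77

The effective depreciation rate is n + g + δ = 0.031 + 0.008 + 0.057 = 0.096.
At the golden rule the marginal product of capital equals n+g+δ: 0.43·k^(0.43−1) = 0.096. Solving, k_gold = (0.43/0.096)^(1/0.57) ≈ 13.8820.
y_gold = 13.8820^0.43 ≈ 3.0992.
c_gold = y_gold − (n+g+δ)·k_gold = 3.0992 − 0.096·13.8820 ≈ 1.7666.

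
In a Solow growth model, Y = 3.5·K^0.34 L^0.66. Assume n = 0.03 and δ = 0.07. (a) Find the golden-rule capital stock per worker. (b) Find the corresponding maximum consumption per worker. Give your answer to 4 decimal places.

(a) k_gold ≈ 42.6203; (b) c_gold ≈ 8.2734

Capital per worker breaks even when investment replaces (n + δ)·k; here n + δ = 0.1.
Golden rule sets MPK = n+δ: 0.34·3.5·k^(0.34−1) = 0.1, so k_gold = (0.34·3.5/0.1)^(1/0.66) ≈ 42.6203.
y_gold = 3.5·42.6203^0.34 ≈ 12.5354; c_gold = y_gold − 0.1·k_gold ≈ 8.2734.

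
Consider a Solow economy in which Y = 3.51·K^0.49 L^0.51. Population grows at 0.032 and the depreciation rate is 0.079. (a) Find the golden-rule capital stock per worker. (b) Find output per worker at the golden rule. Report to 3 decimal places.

n + δ = 0.032 + 0.079 = 0.111.
Maximizing c = f(k) − (n+δ)·k gives f'(k) = n+δ, i.e. 0.49·3.51·k^(0.49−1) = 0.111, so k_gold = (0.49·3.51/0.111)^(1/0.51) ≈ 215.6188.
y_gold = 3.51·215.6188^0.49 ≈ 48.8443.

(a) k_gold ≈ 215.619; (b) y_gold ≈ 48.844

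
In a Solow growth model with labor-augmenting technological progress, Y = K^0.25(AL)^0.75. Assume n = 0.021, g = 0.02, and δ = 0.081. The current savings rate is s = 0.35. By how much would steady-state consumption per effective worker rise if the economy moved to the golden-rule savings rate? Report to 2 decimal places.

n + g + δ = 0.021 + 0.02 + 0.081 = 0.122.
Current steady state (s = 0.35): k* = (0.35/0.122)^(1/0.75) ≈ 4.0764, y* = 4.0764^0.25 ≈ 1.4209, c* = (1−0.35)·1.4209 ≈ 0.9236.
Setting f'(k) = n+g+δ gives 0.25·k^(0.25−1) = 0.122, hence k_gold = (0.25/0.122)^(1/0.75) ≈ 2.6028.
y_gold = 2.6028^0.25 ≈ 1.2702, c_gold = y_gold − 0.122·k_gold ≈ 0.9526.
Gain: Δc = 0.9526 − 0.9236 ≈ 0.0290.

Δc ≈ 0.03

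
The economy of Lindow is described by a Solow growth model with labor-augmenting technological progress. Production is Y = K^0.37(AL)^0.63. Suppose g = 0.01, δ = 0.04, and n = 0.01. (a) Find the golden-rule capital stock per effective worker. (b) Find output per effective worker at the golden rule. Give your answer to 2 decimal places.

(a) k_gold ≈ 17.95; (b) y_gold ≈ 2.91

The effective depreciation rate is n + g + δ = 0.01 + 0.01 + 0.04 = 0.06.
Golden rule sets MPK = n+g+δ: 0.37·k^(0.37−1) = 0.06, so k_gold = (0.37/0.06)^(1/0.63) ≈ 17.9493.
y_gold = 17.9493^0.37 ≈ 2.9107.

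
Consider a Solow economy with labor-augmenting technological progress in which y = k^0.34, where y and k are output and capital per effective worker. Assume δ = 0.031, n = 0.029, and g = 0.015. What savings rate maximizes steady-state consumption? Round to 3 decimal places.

Capital per effective worker breaks even when investment replaces (n + g + δ)·k; here n + g + δ = 0.075.
At the golden rule MPK = n+g+δ, and in any Cobb-Douglas steady state s = (n+g+δ)·k/y = MPK·k/y = capital's share 0.34.

s_gold = 0.340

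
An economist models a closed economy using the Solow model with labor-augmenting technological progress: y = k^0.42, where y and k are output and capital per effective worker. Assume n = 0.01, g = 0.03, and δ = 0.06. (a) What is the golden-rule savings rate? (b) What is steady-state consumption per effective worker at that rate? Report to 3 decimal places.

(a) s_gold = 0.420; (b) c_gold ≈ 1.640

n + g + δ = 0.01 + 0.03 + 0.06 = 0.1.
For Cobb-Douglas, s_gold equals capital's share: s_gold = 0.42.
Golden rule sets MPK = n+g+δ: 0.42·k^(0.42−1) = 0.1, so k_gold = (0.42/0.1)^(1/0.58) ≈ 11.8732.
y_gold = 11.8732^0.42 ≈ 2.8270; c_gold = (1−0.42)·y_gold ≈ 1.6396.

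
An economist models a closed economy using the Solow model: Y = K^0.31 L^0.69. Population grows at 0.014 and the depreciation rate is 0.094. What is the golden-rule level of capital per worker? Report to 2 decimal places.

k_gold ≈ 4.61

The effective depreciation rate is n + δ = 0.014 + 0.094 = 0.108.
At the golden rule the marginal product of capital equals n+δ: 0.31·k^(0.31−1) = 0.108. Solving, k_gold = (0.31/0.108)^(1/0.69) ≈ 4.6098.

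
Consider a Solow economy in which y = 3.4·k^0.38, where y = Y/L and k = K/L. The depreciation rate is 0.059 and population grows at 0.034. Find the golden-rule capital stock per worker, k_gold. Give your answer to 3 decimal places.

The effective depreciation rate is n + δ = 0.034 + 0.059 = 0.093.
Setting f'(k) = n+δ gives 0.38·3.4·k^(0.38−1) = 0.093, hence k_gold = (0.38·3.4/0.093)^(1/0.62) ≈ 69.6936.

k_gold ≈ 69.694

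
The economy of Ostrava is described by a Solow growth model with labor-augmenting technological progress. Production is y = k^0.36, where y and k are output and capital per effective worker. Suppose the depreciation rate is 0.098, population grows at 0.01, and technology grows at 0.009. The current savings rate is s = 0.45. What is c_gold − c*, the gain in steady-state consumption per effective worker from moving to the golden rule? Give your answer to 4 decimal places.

The effective depreciation rate is n + g + δ = 0.01 + 0.009 + 0.098 = 0.117.
Current steady state (s = 0.45): k* = (0.45/0.117)^(1/0.64) ≈ 8.2055, y* = 8.2055^0.36 ≈ 2.1334, c* = (1−0.45)·2.1334 ≈ 1.1734.
Maximizing c = f(k) − (n+g+δ)·k gives f'(k) = n+g+δ, i.e. 0.36·k^(0.36−1) = 0.117, so k_gold = (0.36/0.117)^(1/0.64) ≈ 5.7900.
y_gold = 5.7900^0.36 ≈ 1.8818, c_gold = y_gold − 0.117·k_gold ≈ 1.2043.
Gain: Δc = 1.2043 − 1.1734 ≈ 0.0309.

Δc ≈ 0.0309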